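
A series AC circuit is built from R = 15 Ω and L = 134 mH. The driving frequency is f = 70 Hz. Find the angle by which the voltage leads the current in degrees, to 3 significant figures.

75.7°

ω = 2πf = 439.8 rad/s
X_L = ωL = 58.9 Ω
Z = 15.0 + j58.9 Ω
|Z| = √(15.0² + 58.9²) = 60.8 Ω
∠Z = arctan(58.9/15.0) = 75.7°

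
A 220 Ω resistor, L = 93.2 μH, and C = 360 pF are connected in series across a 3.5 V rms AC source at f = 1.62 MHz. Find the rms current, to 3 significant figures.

4.92 mA

ω = 2πf = 1.018e+07 rad/s
X_L = ωL = 949 Ω
X_C = 1/(ωC) = 273 Ω
Net reactance X = X_L − X_C = 676 Ω
Z = 220 + j676 Ω
|Z| = √(220² + 676²) = 711 Ω
I = V/|Z| = 3.5/711 = 4.92 mA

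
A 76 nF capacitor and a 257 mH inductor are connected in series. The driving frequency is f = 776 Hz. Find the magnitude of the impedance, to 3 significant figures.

ω = 2πf = 4876 rad/s
X_L = ωL = 1250 Ω
X_C = 1/(ωC) = 2700 Ω
Net reactance X = X_L − X_C = -1450 Ω
Z = − j1450 Ω
|Z| = √(0² + 1450²) = 1450 Ω

1450 Ω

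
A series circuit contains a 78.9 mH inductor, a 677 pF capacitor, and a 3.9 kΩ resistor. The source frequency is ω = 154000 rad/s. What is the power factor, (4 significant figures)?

X_L = ωL = 12150 Ω
X_C = 1/(ωC) = 9592 Ω
Net reactance X = X_L − X_C = 2559 Ω
Z = 3900 + j2559 Ω
|Z| = √(3900² + 2559²) = 4665 Ω
∠Z = arctan(2559/3900) = 33.27°
cos φ = cos(33.27°) = 0.8361

0.8361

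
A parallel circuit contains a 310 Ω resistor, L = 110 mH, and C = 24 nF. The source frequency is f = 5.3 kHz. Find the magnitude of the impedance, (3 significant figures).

ω = 2πf = 33300 rad/s
X_L = ωL = 3660 Ω
X_C = 1/(ωC) = 1250 Ω
Parallel: admittances add. Y = 1/R + 1/(jωL) + jωC
Y = (0.00323 + j0.000526) S
|Y| = 0.00327 S → |Z| = 1/|Y| = 306 Ω, ∠Z = −∠Y = -9.27°

306 Ω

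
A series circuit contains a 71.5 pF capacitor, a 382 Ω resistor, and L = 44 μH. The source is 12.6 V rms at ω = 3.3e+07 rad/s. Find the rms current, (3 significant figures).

X_L = ωL = 1450 Ω
X_C = 1/(ωC) = 424 Ω
Net reactance X = X_L − X_C = 1030 Ω
Z = 382 + j1030 Ω
|Z| = √(382² + 1030²) = 1100 Ω
I = V/|Z| = 12.6/1100 = 11.5 mA

11.5 mA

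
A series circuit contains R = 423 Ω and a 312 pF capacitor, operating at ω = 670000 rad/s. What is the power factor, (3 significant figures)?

0.0881

X_C = 1/(ωC) = 4780 Ω
Z = 423 − j4780 Ω
|Z| = √(423² + 4780²) = 4800 Ω
∠Z = arctan(-4780/423) = -84.9°
cos φ = cos(-84.9°) = 0.0881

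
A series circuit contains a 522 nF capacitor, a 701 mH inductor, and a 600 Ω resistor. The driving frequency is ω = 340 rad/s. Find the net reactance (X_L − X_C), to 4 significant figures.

-5396 Ω

X_L = ωL = 238.3 Ω
X_C = 1/(ωC) = 5634 Ω
X = 238.3 − 5634 = -5396 Ω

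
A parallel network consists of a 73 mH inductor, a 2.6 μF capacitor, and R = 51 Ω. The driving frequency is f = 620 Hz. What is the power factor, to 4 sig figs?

ω = 2πf = 3896 rad/s
X_L = ωL = 284.4 Ω
X_C = 1/(ωC) = 98.73 Ω
Parallel: admittances add. Y = 1/R + 1/(jωL) + jωC
Y = (0.01961 + j0.006612) S
|Y| = 0.02069 S → |Z| = 1/|Y| = 48.33 Ω, ∠Z = −∠Y = -18.63°
cos φ = cos(-18.63°) = 0.9476

0.9476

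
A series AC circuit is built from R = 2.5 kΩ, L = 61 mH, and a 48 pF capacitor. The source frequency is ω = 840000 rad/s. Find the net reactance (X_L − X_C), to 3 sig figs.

X_L = ωL = 51200 Ω
X_C = 1/(ωC) = 24800 Ω
X = 51200 − 24800 = 26400 Ω

26400 Ω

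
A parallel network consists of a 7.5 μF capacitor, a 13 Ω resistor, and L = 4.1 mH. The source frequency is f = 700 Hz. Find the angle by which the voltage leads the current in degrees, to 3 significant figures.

ω = 2πf = 4398 rad/s
X_L = ωL = 18.0 Ω
X_C = 1/(ωC) = 30.3 Ω
Parallel: admittances add. Y = 1/R + 1/(jωL) + jωC
Y = (0.0769 − j0.0225) S
|Y| = 0.0801 S → |Z| = 1/|Y| = 12.5 Ω, ∠Z = −∠Y = 16.3°

16.3°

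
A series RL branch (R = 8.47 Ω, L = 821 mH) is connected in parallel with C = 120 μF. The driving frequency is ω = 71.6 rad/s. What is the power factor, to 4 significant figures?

0.2851

X_L = ωL = 58.78 Ω
X_C = 1/(ωC) = 116.4 Ω
Branch 1 (R+jX_L): Z₁ = 8.470 + j58.78 Ω, |Z₁| = 59.39 Ω
Branch 2 (−jX_C): Z₂ = −j116.4 Ω
Parallel: Z = Z₁Z₂/(Z₁+Z₂), |Z| = 118.7 Ω, ∠Z = 73.44°
cos φ = cos(73.44°) = 0.2851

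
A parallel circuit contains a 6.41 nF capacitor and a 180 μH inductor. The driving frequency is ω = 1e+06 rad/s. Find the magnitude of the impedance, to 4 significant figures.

1170 Ω

X_L = ωL = 180.0 Ω
X_C = 1/(ωC) = 156.0 Ω
Parallel: admittances add. Y = 1/(jωL) + jωC
Y = (0 + j0.0008544) S
|Y| = 0.0008544 S → |Z| = 1/|Y| = 1170 Ω, ∠Z = −∠Y = -90.00°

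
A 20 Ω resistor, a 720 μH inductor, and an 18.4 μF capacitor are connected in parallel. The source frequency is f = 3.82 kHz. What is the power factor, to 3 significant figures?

ω = 2πf = 24000 rad/s
X_L = ωL = 17.3 Ω
X_C = 1/(ωC) = 2.26 Ω
Parallel: admittances add. Y = 1/R + 1/(jωL) + jωC
Y = (0.0500 + j0.384) S
|Y| = 0.387 S → |Z| = 1/|Y| = 2.58 Ω, ∠Z = −∠Y = -82.6°
cos φ = cos(-82.6°) = 0.129

0.129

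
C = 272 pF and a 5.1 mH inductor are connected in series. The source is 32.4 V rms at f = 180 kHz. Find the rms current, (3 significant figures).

ω = 2πf = 1.131e+06 rad/s
X_L = ωL = 5770 Ω
X_C = 1/(ωC) = 3250 Ω
Net reactance X = X_L − X_C = 2520 Ω
Z = j2520 Ω
|Z| = √(0² + 2520²) = 2520 Ω
I = V/|Z| = 32.4/2520 = 12.9 mA

12.9 mA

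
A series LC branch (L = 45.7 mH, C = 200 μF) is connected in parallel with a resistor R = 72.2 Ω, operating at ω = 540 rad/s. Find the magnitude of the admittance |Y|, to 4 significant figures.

66.32 mS

X_L = ωL = 24.68 Ω
X_C = 1/(ωC) = 9.259 Ω
Branch 1: Z₁ = R = 72.20 Ω
Branch 2 (series LC): Z₂ = j(X_L − X_C) = j15.42 Ω
Parallel: Z = Z₁Z₂/(Z₁+Z₂), |Z| = 15.08 Ω, ∠Z = 77.95°
|Y| = 1/|Z| = 66.32 mS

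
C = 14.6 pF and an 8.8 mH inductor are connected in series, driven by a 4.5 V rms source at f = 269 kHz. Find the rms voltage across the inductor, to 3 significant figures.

2.61 V

ω = 2πf = 1.69e+06 rad/s
X_L = ωL = 14900 Ω
X_C = 1/(ωC) = 40500 Ω
Net reactance X = X_L − X_C = -25700 Ω
Z = − j25700 Ω
|Z| = √(0² + 25700²) = 25700 Ω
I = V/|Z| = 175 μA
V_L = I·|Z_L| = 0.000175 × 14900 = 2.61 V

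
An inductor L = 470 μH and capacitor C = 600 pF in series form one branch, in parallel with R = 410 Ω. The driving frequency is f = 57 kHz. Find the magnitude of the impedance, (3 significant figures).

408 Ω

ω = 2πf = 358100 rad/s
X_L = ωL = 168 Ω
X_C = 1/(ωC) = 4650 Ω
Branch 1: Z₁ = R = 410 Ω
Branch 2 (series LC): Z₂ = j(X_L − X_C) = −j4490 Ω
Parallel: Z = Z₁Z₂/(Z₁+Z₂), |Z| = 408 Ω, ∠Z = -5.22°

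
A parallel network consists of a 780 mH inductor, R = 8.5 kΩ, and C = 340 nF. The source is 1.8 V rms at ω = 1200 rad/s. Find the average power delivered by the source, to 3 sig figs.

X_L = ωL = 936 Ω
X_C = 1/(ωC) = 2450 Ω
Parallel: admittances add. Y = 1/R + 1/(jωL) + jωC
Y = (0.000118 − j0.000660) S
|Y| = 0.000671 S → |Z| = 1/|Y| = 1490 Ω, ∠Z = −∠Y = 79.9°
I = V/|Z| = 1.21 mA
P = VI cos φ = 1.8 × 0.00121 × cos(79.9°) = 381 μW

381 μW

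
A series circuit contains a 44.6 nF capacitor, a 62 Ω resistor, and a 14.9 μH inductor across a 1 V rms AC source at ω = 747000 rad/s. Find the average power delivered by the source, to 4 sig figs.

X_L = ωL = 11.13 Ω
X_C = 1/(ωC) = 30.02 Ω
Net reactance X = X_L − X_C = -18.89 Ω
Z = 62.00 − j18.89 Ω
|Z| = √(62.00² + 18.89²) = 64.81 Ω
∠Z = arctan(-18.89/62.00) = -16.94°
I = V/|Z| = 15.43 mA
P = VI cos φ = 1 × 0.01543 × cos(-16.94°) = 14.76 mW

14.76 mW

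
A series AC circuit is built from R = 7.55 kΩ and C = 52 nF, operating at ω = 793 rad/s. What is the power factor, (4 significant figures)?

X_C = 1/(ωC) = 24250 Ω
Z = 7550 − j24250 Ω
|Z| = √(7550² + 24250²) = 25400 Ω
∠Z = arctan(-24250/7550) = -72.71°
cos φ = cos(-72.71°) = 0.2973

0.2973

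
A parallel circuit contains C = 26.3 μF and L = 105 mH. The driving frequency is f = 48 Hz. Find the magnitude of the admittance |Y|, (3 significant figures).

23.6 mS

ω = 2πf = 301.6 rad/s
X_L = ωL = 31.7 Ω
X_C = 1/(ωC) = 126 Ω
Parallel: admittances add. Y = 1/(jωL) + jωC
Y = (0 − j0.0236) S
|Y| = 0.0236 S → |Z| = 1/|Y| = 42.3 Ω, ∠Z = −∠Y = 90.0°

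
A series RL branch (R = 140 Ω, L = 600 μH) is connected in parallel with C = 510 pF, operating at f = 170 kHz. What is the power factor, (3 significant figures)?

0.326

ω = 2πf = 1.068e+06 rad/s
X_L = ωL = 641 Ω
X_C = 1/(ωC) = 1840 Ω
Branch 1 (R+jX_L): Z₁ = 140 + j641 Ω, |Z₁| = 656 Ω
Branch 2 (−jX_C): Z₂ = −j1840 Ω
Parallel: Z = Z₁Z₂/(Z₁+Z₂), |Z| = 1000 Ω, ∠Z = 71.0°
cos φ = cos(71.0°) = 0.326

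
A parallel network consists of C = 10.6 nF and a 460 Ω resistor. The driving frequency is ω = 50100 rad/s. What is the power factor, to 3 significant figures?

0.971

X_C = 1/(ωC) = 1880 Ω
Parallel: admittances add. Y = 1/R + jωC
Y = (0.00217 + j0.000531) S
|Y| = 0.00224 S → |Z| = 1/|Y| = 447 Ω, ∠Z = −∠Y = -13.7°
cos φ = cos(-13.7°) = 0.971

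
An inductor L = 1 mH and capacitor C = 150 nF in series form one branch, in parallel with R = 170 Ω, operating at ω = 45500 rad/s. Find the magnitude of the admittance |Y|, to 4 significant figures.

X_L = ωL = 45.50 Ω
X_C = 1/(ωC) = 146.5 Ω
Branch 1: Z₁ = R = 170.0 Ω
Branch 2 (series LC): Z₂ = j(X_L − X_C) = −j101.0 Ω
Parallel: Z = Z₁Z₂/(Z₁+Z₂), |Z| = 86.84 Ω, ∠Z = -59.28°
|Y| = 1/|Z| = 11.51 mS

11.51 mS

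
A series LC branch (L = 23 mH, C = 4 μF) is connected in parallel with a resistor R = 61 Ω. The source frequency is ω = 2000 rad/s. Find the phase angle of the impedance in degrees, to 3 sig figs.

-37.7°

X_L = ωL = 46.0 Ω
X_C = 1/(ωC) = 125 Ω
Branch 1: Z₁ = R = 61.0 Ω
Branch 2 (series LC): Z₂ = j(X_L − X_C) = −j79.0 Ω
Parallel: Z = Z₁Z₂/(Z₁+Z₂), |Z| = 48.3 Ω, ∠Z = -37.7°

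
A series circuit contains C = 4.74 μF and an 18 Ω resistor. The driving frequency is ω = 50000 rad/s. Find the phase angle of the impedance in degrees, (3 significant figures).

X_C = 1/(ωC) = 4.22 Ω
Z = 18.0 − j4.22 Ω
|Z| = √(18.0² + 4.22²) = 18.5 Ω
∠Z = arctan(-4.22/18.0) = -13.2°

-13.2°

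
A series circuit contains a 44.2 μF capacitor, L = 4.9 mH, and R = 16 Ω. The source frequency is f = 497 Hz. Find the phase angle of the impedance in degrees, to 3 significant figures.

ω = 2πf = 3123 rad/s
X_L = ωL = 15.3 Ω
X_C = 1/(ωC) = 7.25 Ω
Net reactance X = X_L − X_C = 8.06 Ω
Z = 16.0 + j8.06 Ω
|Z| = √(16.0² + 8.06²) = 17.9 Ω
∠Z = arctan(8.06/16.0) = 26.7°

26.7°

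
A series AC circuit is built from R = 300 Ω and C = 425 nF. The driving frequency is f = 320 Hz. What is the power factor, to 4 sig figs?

0.2483

ω = 2πf = 2011 rad/s
X_C = 1/(ωC) = 1170 Ω
Z = 300.0 − j1170 Ω
|Z| = √(300.0² + 1170²) = 1208 Ω
∠Z = arctan(-1170/300.0) = -75.62°
cos φ = cos(-75.62°) = 0.2483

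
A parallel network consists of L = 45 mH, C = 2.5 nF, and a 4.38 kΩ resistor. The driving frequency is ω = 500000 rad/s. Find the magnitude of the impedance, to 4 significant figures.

815.0 Ω

X_L = ωL = 22500 Ω
X_C = 1/(ωC) = 800.0 Ω
Parallel: admittances add. Y = 1/R + 1/(jωL) + jωC
Y = (0.0002283 + j0.001206) S
|Y| = 0.001227 S → |Z| = 1/|Y| = 815.0 Ω, ∠Z = −∠Y = -79.28°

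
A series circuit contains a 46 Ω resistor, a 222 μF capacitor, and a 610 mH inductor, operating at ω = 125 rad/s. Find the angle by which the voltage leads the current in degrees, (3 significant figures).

X_L = ωL = 76.2 Ω
X_C = 1/(ωC) = 36.0 Ω
Net reactance X = X_L − X_C = 40.2 Ω
Z = 46.0 + j40.2 Ω
|Z| = √(46.0² + 40.2²) = 61.1 Ω
∠Z = arctan(40.2/46.0) = 41.2°

41.2°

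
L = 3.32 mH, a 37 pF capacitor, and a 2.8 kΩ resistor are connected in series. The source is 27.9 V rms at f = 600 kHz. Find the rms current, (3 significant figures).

ω = 2πf = 3.77e+06 rad/s
X_L = ωL = 12500 Ω
X_C = 1/(ωC) = 7170 Ω
Net reactance X = X_L − X_C = 5350 Ω
Z = 2800 + j5350 Ω
|Z| = √(2800² + 5350²) = 6040 Ω
I = V/|Z| = 27.9/6040 = 4.62 mA

4.62 mA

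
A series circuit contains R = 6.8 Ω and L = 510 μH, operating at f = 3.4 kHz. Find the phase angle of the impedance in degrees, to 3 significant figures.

ω = 2πf = 21360 rad/s
X_L = ωL = 10.9 Ω
Z = 6.80 + j10.9 Ω
|Z| = √(6.80² + 10.9²) = 12.8 Ω
∠Z = arctan(10.9/6.80) = 58.0°

58.0°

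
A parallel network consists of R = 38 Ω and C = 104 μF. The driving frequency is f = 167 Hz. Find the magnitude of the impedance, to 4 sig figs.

ω = 2πf = 1049 rad/s
X_C = 1/(ωC) = 9.164 Ω
Parallel: admittances add. Y = 1/R + jωC
Y = (0.02632 + j0.1091) S
|Y| = 0.1123 S → |Z| = 1/|Y| = 8.908 Ω, ∠Z = −∠Y = -76.44°

8.908 Ω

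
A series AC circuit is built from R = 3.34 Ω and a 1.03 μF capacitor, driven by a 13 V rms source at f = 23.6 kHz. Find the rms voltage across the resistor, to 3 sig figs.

5.91 V

ω = 2πf = 148300 rad/s
X_C = 1/(ωC) = 6.55 Ω
Z = 3.34 − j6.55 Ω
|Z| = √(3.34² + 6.55²) = 7.35 Ω
I = V/|Z| = 1.77 A
V_R = I·|Z_R| = 1.77 × 3.34 = 5.91 V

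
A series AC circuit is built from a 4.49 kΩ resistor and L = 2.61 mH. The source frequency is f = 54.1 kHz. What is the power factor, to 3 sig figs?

ω = 2πf = 339900 rad/s
X_L = ωL = 887 Ω
Z = 4490 + j887 Ω
|Z| = √(4490² + 887²) = 4580 Ω
∠Z = arctan(887/4490) = 11.2°
cos φ = cos(11.2°) = 0.981

0.981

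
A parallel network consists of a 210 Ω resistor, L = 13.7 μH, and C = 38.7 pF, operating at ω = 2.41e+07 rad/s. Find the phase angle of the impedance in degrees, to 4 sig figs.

X_L = ωL = 330.2 Ω
X_C = 1/(ωC) = 1072 Ω
Parallel: admittances add. Y = 1/R + 1/(jωL) + jωC
Y = (0.004762 − j0.002096) S
|Y| = 0.005203 S → |Z| = 1/|Y| = 192.2 Ω, ∠Z = −∠Y = 23.76°

23.76°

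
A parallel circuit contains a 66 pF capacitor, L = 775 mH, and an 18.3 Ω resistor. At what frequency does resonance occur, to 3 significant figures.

22.3 kHz

ω₀ = 1/√(LC) = 1/√(0.775 × 6.6e-11) = 139800 rad/s
f₀ = ω₀/(2π) = 22.3 kHz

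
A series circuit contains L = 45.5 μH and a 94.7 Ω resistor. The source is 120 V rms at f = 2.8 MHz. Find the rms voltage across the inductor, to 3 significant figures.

119 V

ω = 2πf = 1.759e+07 rad/s
X_L = ωL = 800 Ω
Z = 94.7 + j800 Ω
|Z| = √(94.7² + 800²) = 806 Ω
I = V/|Z| = 149 mA
V_L = I·|Z_L| = 0.149 × 800 = 119 V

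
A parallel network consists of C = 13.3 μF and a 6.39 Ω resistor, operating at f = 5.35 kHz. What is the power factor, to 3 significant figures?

0.330

ω = 2πf = 33620 rad/s
X_C = 1/(ωC) = 2.24 Ω
Parallel: admittances add. Y = 1/R + jωC
Y = (0.156 + j0.447) S
|Y| = 0.474 S → |Z| = 1/|Y| = 2.11 Ω, ∠Z = −∠Y = -70.7°
cos φ = cos(-70.7°) = 0.330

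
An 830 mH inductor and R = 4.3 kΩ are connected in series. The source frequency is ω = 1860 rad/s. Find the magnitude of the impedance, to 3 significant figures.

4570 Ω

X_L = ωL = 1540 Ω
Z = 4300 + j1540 Ω
|Z| = √(4300² + 1540²) = 4570 Ω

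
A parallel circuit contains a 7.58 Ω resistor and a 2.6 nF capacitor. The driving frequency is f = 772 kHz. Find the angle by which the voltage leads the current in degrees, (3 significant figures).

-5.46°

ω = 2πf = 4.851e+06 rad/s
X_C = 1/(ωC) = 79.3 Ω
Parallel: admittances add. Y = 1/R + jωC
Y = (0.132 + j0.0126) S
|Y| = 0.133 S → |Z| = 1/|Y| = 7.55 Ω, ∠Z = −∠Y = -5.46°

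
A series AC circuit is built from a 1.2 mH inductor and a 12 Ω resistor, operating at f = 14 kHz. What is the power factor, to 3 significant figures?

ω = 2πf = 87960 rad/s
X_L = ωL = 106 Ω
Z = 12.0 + j106 Ω
|Z| = √(12.0² + 106²) = 106 Ω
∠Z = arctan(106/12.0) = 83.5°
cos φ = cos(83.5°) = 0.113

0.113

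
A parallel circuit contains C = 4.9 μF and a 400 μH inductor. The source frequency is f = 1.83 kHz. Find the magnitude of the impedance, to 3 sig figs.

ω = 2πf = 11500 rad/s
X_L = ωL = 4.60 Ω
X_C = 1/(ωC) = 17.7 Ω
Parallel: admittances add. Y = 1/(jωL) + jωC
Y = (0 − j0.161) S
|Y| = 0.161 S → |Z| = 1/|Y| = 6.21 Ω, ∠Z = −∠Y = 90.0°

6.21 Ω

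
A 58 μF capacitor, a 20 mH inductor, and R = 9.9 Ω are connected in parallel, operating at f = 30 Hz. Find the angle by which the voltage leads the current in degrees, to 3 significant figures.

ω = 2πf = 188.5 rad/s
X_L = ωL = 3.77 Ω
X_C = 1/(ωC) = 91.5 Ω
Parallel: admittances add. Y = 1/R + 1/(jωL) + jωC
Y = (0.101 − j0.254) S
|Y| = 0.274 S → |Z| = 1/|Y| = 3.65 Ω, ∠Z = −∠Y = 68.3°

68.3°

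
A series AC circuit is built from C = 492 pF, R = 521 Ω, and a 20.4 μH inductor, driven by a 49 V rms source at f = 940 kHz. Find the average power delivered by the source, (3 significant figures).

3.89 W

ω = 2πf = 5.906e+06 rad/s
X_L = ωL = 120 Ω
X_C = 1/(ωC) = 344 Ω
Net reactance X = X_L − X_C = -224 Ω
Z = 521 − j224 Ω
|Z| = √(521² + 224²) = 567 Ω
∠Z = arctan(-224/521) = -23.2°
I = V/|Z| = 86.4 mA
P = VI cos φ = 49 × 0.0864 × cos(-23.2°) = 3.89 W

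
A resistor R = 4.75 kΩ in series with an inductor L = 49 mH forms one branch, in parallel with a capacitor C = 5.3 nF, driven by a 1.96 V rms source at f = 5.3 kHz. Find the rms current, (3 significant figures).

ω = 2πf = 33300 rad/s
X_L = ωL = 1630 Ω
X_C = 1/(ωC) = 5670 Ω
Branch 1 (R+jX_L): Z₁ = 4750 + j1630 Ω, |Z₁| = 5020 Ω
Branch 2 (−jX_C): Z₂ = −j5670 Ω
Parallel: Z = Z₁Z₂/(Z₁+Z₂), |Z| = 4570 Ω, ∠Z = -30.7°
I = V/|Z| = 1.96/4570 = 429 μA

429 μA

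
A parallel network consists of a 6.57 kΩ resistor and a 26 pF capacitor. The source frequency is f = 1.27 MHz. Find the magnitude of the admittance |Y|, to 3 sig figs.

257 μS

ω = 2πf = 7.98e+06 rad/s
X_C = 1/(ωC) = 4820 Ω
Parallel: admittances add. Y = 1/R + jωC
Y = (0.000152 + j0.000207) S
|Y| = 0.000257 S → |Z| = 1/|Y| = 3890 Ω, ∠Z = −∠Y = -53.7°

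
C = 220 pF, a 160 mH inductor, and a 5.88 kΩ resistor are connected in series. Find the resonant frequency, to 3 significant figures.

ω₀ = 1/√(LC) = 1/√(0.16 × 2.2e-10) = 168500 rad/s
f₀ = ω₀/(2π) = 26.8 kHz

26.8 kHz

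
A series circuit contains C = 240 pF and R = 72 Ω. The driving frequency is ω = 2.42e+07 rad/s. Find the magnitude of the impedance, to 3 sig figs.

X_C = 1/(ωC) = 172 Ω
Z = 72.0 − j172 Ω
|Z| = √(72.0² + 172²) = 187 Ω

187 Ω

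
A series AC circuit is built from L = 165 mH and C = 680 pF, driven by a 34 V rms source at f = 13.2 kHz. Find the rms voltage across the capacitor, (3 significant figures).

ω = 2πf = 82940 rad/s
X_L = ωL = 13700 Ω
X_C = 1/(ωC) = 17700 Ω
Net reactance X = X_L − X_C = -4050 Ω
Z = − j4050 Ω
|Z| = √(0² + 4050²) = 4050 Ω
I = V/|Z| = 8.40 mA
V_C = I·|Z_C| = 0.00840 × 17700 = 149 V

149 V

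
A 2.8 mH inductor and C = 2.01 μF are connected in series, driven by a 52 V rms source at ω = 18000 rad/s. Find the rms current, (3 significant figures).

X_L = ωL = 50.4 Ω
X_C = 1/(ωC) = 27.6 Ω
Net reactance X = X_L − X_C = 22.8 Ω
Z = j22.8 Ω
|Z| = √(0² + 22.8²) = 22.8 Ω
I = V/|Z| = 52/22.8 = 2.28 A

2.28 A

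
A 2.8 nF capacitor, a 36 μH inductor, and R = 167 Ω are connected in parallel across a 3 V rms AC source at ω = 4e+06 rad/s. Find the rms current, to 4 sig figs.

22.04 mA

X_L = ωL = 144.0 Ω
X_C = 1/(ωC) = 89.29 Ω
Parallel: admittances add. Y = 1/R + 1/(jωL) + jωC
Y = (0.005988 + j0.004256) S
|Y| = 0.007346 S → |Z| = 1/|Y| = 136.1 Ω, ∠Z = −∠Y = -35.40°
I = V/|Z| = 3/136.1 = 22.04 mA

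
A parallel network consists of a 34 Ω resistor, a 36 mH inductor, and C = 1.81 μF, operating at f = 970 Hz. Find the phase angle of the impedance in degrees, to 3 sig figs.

-12.4°

ω = 2πf = 6095 rad/s
X_L = ωL = 219 Ω
X_C = 1/(ωC) = 90.7 Ω
Parallel: admittances add. Y = 1/R + 1/(jωL) + jωC
Y = (0.0294 + j0.00647) S
|Y| = 0.0301 S → |Z| = 1/|Y| = 33.2 Ω, ∠Z = −∠Y = -12.4°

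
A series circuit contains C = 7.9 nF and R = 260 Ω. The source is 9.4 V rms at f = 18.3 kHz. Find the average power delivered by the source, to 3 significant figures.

18.0 mW

ω = 2πf = 115000 rad/s
X_C = 1/(ωC) = 1100 Ω
Z = 260 − j1100 Ω
|Z| = √(260² + 1100²) = 1130 Ω
∠Z = arctan(-1100/260) = -76.7°
I = V/|Z| = 8.31 mA
P = VI cos φ = 9.4 × 0.00831 × cos(-76.7°) = 18.0 mW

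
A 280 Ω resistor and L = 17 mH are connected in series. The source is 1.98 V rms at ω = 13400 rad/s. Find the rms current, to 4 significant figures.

5.485 mA

X_L = ωL = 227.8 Ω
Z = 280.0 + j227.8 Ω
|Z| = √(280.0² + 227.8²) = 361.0 Ω
I = V/|Z| = 1.98/361.0 = 5.485 mA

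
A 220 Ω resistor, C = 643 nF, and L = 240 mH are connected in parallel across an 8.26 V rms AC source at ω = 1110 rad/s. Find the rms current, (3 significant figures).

X_L = ωL = 266 Ω
X_C = 1/(ωC) = 1400 Ω
Parallel: admittances add. Y = 1/R + 1/(jωL) + jωC
Y = (0.00455 − j0.00304) S
|Y| = 0.00547 S → |Z| = 1/|Y| = 183 Ω, ∠Z = −∠Y = 33.8°
I = V/|Z| = 8.26/183 = 45.2 mA

45.2 mA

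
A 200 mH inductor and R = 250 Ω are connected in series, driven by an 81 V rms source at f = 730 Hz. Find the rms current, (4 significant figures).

85.19 mA

ω = 2πf = 4587 rad/s
X_L = ωL = 917.3 Ω
Z = 250.0 + j917.3 Ω
|Z| = √(250.0² + 917.3²) = 950.8 Ω
I = V/|Z| = 81/950.8 = 85.19 mA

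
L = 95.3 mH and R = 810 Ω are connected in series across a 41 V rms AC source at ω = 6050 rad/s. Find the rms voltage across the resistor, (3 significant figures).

X_L = ωL = 577 Ω
Z = 810 + j577 Ω
|Z| = √(810² + 577²) = 994 Ω
I = V/|Z| = 41.2 mA
V_R = I·|Z_R| = 0.0412 × 810 = 33.4 V

33.4 V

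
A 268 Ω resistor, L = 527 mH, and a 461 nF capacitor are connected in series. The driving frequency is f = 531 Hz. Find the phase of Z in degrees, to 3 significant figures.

76.4°

ω = 2πf = 3336 rad/s
X_L = ωL = 1760 Ω
X_C = 1/(ωC) = 650 Ω
Net reactance X = X_L − X_C = 1110 Ω
Z = 268 + j1110 Ω
|Z| = √(268² + 1110²) = 1140 Ω
∠Z = arctan(1110/268) = 76.4°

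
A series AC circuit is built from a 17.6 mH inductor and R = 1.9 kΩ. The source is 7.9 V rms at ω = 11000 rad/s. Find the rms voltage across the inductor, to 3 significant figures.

0.801 V

X_L = ωL = 194 Ω
Z = 1900 + j194 Ω
|Z| = √(1900² + 194²) = 1910 Ω
I = V/|Z| = 4.14 mA
V_L = I·|Z_L| = 0.00414 × 194 = 0.801 V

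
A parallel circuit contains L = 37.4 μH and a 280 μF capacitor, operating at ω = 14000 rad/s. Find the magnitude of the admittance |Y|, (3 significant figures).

X_L = ωL = 0.524 Ω
X_C = 1/(ωC) = 0.255 Ω
Parallel: admittances add. Y = 1/(jωL) + jωC
Y = (0 + j2.01) S
|Y| = 2.01 S → |Z| = 1/|Y| = 0.497 Ω, ∠Z = −∠Y = -90.0°

2.01 S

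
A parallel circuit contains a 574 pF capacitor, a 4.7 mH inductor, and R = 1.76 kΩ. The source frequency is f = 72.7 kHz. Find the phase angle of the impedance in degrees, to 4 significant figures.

19.71°

ω = 2πf = 456800 rad/s
X_L = ωL = 2147 Ω
X_C = 1/(ωC) = 3814 Ω
Parallel: admittances add. Y = 1/R + 1/(jωL) + jωC
Y = (0.0005682 − j0.0002036) S
|Y| = 0.0006036 S → |Z| = 1/|Y| = 1657 Ω, ∠Z = −∠Y = 19.71°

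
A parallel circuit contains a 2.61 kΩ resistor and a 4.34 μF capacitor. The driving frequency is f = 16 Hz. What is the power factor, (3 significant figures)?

ω = 2πf = 100.5 rad/s
X_C = 1/(ωC) = 2290 Ω
Parallel: admittances add. Y = 1/R + jωC
Y = (0.000383 + j0.000436) S
|Y| = 0.000581 S → |Z| = 1/|Y| = 1720 Ω, ∠Z = −∠Y = -48.7°
cos φ = cos(-48.7°) = 0.660

0.660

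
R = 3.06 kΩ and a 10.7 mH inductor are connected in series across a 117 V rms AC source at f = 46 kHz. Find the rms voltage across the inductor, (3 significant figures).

ω = 2πf = 289000 rad/s
X_L = ωL = 3090 Ω
Z = 3060 + j3090 Ω
|Z| = √(3060² + 3090²) = 4350 Ω
I = V/|Z| = 26.9 mA
V_L = I·|Z_L| = 0.0269 × 3090 = 83.2 V

83.2 V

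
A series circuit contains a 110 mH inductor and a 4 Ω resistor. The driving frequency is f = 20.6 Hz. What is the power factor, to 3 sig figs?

ω = 2πf = 129.4 rad/s
X_L = ωL = 14.2 Ω
Z = 4.00 + j14.2 Ω
|Z| = √(4.00² + 14.2²) = 14.8 Ω
∠Z = arctan(14.2/4.00) = 74.3°
cos φ = cos(74.3°) = 0.270

0.270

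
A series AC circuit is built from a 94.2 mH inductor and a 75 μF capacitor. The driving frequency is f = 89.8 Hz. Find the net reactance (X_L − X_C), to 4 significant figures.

29.52 Ω

ω = 2πf = 564.2 rad/s
X_L = ωL = 53.15 Ω
X_C = 1/(ωC) = 23.63 Ω
X = 53.15 − 23.63 = 29.52 Ω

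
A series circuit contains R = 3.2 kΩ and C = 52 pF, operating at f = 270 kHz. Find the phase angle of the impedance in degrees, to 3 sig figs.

ω = 2πf = 1.696e+06 rad/s
X_C = 1/(ωC) = 11300 Ω
Z = 3200 − j11300 Ω
|Z| = √(3200² + 11300²) = 11800 Ω
∠Z = arctan(-11300/3200) = -74.2°

-74.2°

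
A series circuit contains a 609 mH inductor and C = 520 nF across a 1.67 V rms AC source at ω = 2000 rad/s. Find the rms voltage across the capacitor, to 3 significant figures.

6.26 V

X_L = ωL = 1220 Ω
X_C = 1/(ωC) = 962 Ω
Net reactance X = X_L − X_C = 256 Ω
Z = j256 Ω
|Z| = √(0² + 256²) = 256 Ω
I = V/|Z| = 6.51 mA
V_C = I·|Z_C| = 0.00651 × 962 = 6.26 V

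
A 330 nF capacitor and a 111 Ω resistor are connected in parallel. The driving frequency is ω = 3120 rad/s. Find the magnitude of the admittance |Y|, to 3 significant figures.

X_C = 1/(ωC) = 971 Ω
Parallel: admittances add. Y = 1/R + jωC
Y = (0.00901 + j0.00103) S
|Y| = 0.00907 S → |Z| = 1/|Y| = 110 Ω, ∠Z = −∠Y = -6.52°

9.07 mS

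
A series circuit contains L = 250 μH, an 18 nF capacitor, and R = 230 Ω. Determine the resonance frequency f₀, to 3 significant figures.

75.0 kHz

ω₀ = 1/√(LC) = 1/√(0.00025 × 1.8e-08) = 471400 rad/s
f₀ = ω₀/(2π) = 75.0 kHz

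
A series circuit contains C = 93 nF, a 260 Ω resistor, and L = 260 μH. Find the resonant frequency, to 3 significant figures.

32.4 kHz

ω₀ = 1/√(LC) = 1/√(0.00026 × 9.3e-08) = 203400 rad/s
f₀ = ω₀/(2π) = 32.4 kHz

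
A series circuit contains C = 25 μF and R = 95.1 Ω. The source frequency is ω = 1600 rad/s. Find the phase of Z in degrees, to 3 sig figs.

X_C = 1/(ωC) = 25.0 Ω
Z = 95.1 − j25.0 Ω
|Z| = √(95.1² + 25.0²) = 98.3 Ω
∠Z = arctan(-25.0/95.1) = -14.7°

-14.7°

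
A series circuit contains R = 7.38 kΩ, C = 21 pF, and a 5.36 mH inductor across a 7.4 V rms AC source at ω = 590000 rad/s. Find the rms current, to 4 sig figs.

95.00 μA

X_L = ωL = 3162 Ω
X_C = 1/(ωC) = 80710 Ω
Net reactance X = X_L − X_C = -77550 Ω
Z = 7380 − j77550 Ω
|Z| = √(7380² + 77550²) = 77900 Ω
I = V/|Z| = 7.4/77900 = 95.00 μA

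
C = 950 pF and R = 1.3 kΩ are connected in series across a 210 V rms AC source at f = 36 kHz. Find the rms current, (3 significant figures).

43.5 mA

ω = 2πf = 226200 rad/s
X_C = 1/(ωC) = 4650 Ω
Z = 1300 − j4650 Ω
|Z| = √(1300² + 4650²) = 4830 Ω
I = V/|Z| = 210/4830 = 43.5 mA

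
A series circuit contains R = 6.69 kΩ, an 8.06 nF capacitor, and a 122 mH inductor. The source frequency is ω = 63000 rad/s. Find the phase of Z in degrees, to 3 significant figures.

X_L = ωL = 7690 Ω
X_C = 1/(ωC) = 1970 Ω
Net reactance X = X_L − X_C = 5720 Ω
Z = 6690 + j5720 Ω
|Z| = √(6690² + 5720²) = 8800 Ω
∠Z = arctan(5720/6690) = 40.5°

40.5°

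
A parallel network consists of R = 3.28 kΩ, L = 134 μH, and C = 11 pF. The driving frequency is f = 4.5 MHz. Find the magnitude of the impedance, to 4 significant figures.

3242 Ω

ω = 2πf = 2.827e+07 rad/s
X_L = ωL = 3789 Ω
X_C = 1/(ωC) = 3215 Ω
Parallel: admittances add. Y = 1/R + 1/(jωL) + jωC
Y = (0.0003049 + j4.708e-05) S
|Y| = 0.0003085 S → |Z| = 1/|Y| = 3242 Ω, ∠Z = −∠Y = -8.778°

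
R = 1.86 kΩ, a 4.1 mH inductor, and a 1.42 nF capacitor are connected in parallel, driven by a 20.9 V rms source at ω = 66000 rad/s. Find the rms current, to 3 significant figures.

X_L = ωL = 271 Ω
X_C = 1/(ωC) = 10700 Ω
Parallel: admittances add. Y = 1/R + 1/(jωL) + jωC
Y = (0.000538 − j0.00360) S
|Y| = 0.00364 S → |Z| = 1/|Y| = 275 Ω, ∠Z = −∠Y = 81.5°
I = V/|Z| = 20.9/275 = 76.1 mA

76.1 mA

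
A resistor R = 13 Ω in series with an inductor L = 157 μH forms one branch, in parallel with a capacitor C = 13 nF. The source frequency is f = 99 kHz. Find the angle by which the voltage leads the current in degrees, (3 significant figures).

ω = 2πf = 622000 rad/s
X_L = ωL = 97.7 Ω
X_C = 1/(ωC) = 124 Ω
Branch 1 (R+jX_L): Z₁ = 13.0 + j97.7 Ω, |Z₁| = 98.5 Ω
Branch 2 (−jX_C): Z₂ = −j124 Ω
Parallel: Z = Z₁Z₂/(Z₁+Z₂), |Z| = 419 Ω, ∠Z = 55.9°

55.9°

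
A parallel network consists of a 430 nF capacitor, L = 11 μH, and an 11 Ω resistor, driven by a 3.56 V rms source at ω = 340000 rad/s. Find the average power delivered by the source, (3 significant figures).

X_L = ωL = 3.74 Ω
X_C = 1/(ωC) = 6.84 Ω
Parallel: admittances add. Y = 1/R + 1/(jωL) + jωC
Y = (0.0909 − j0.121) S
|Y| = 0.151 S → |Z| = 1/|Y| = 6.60 Ω, ∠Z = −∠Y = 53.1°
I = V/|Z| = 539 mA
P = VI cos φ = 3.56 × 0.539 × cos(53.1°) = 1.15 W

1.15 W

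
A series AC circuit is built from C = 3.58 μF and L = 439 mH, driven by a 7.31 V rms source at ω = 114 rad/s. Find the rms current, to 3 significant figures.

3.05 mA

X_L = ωL = 50.0 Ω
X_C = 1/(ωC) = 2450 Ω
Net reactance X = X_L − X_C = -2400 Ω
Z = − j2400 Ω
|Z| = √(0² + 2400²) = 2400 Ω
I = V/|Z| = 7.31/2400 = 3.05 mA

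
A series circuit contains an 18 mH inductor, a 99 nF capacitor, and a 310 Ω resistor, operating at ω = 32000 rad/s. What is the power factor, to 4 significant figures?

X_L = ωL = 576.0 Ω
X_C = 1/(ωC) = 315.7 Ω
Net reactance X = X_L − X_C = 260.3 Ω
Z = 310.0 + j260.3 Ω
|Z| = √(310.0² + 260.3²) = 404.8 Ω
∠Z = arctan(260.3/310.0) = 40.02°
cos φ = cos(40.02°) = 0.7658

0.7658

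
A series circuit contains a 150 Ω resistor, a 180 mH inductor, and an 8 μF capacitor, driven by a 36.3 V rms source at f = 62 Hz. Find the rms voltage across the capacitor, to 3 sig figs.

ω = 2πf = 389.6 rad/s
X_L = ωL = 70.1 Ω
X_C = 1/(ωC) = 321 Ω
Net reactance X = X_L − X_C = -251 Ω
Z = 150 − j251 Ω
|Z| = √(150² + 251²) = 292 Ω
I = V/|Z| = 124 mA
V_C = I·|Z_C| = 0.124 × 321 = 39.9 V

39.9 V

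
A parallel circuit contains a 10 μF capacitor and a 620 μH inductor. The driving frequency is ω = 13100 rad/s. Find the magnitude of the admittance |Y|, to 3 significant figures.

7.88 mS

X_L = ωL = 8.12 Ω
X_C = 1/(ωC) = 7.63 Ω
Parallel: admittances add. Y = 1/(jωL) + jωC
Y = (0 + j0.00788) S
|Y| = 0.00788 S → |Z| = 1/|Y| = 127 Ω, ∠Z = −∠Y = -90.0°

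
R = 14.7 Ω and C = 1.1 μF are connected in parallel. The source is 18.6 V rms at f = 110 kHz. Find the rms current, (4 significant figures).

14.20 A

ω = 2πf = 691200 rad/s
X_C = 1/(ωC) = 1.315 Ω
Parallel: admittances add. Y = 1/R + jωC
Y = (0.06803 + j0.7603) S
|Y| = 0.7633 S → |Z| = 1/|Y| = 1.310 Ω, ∠Z = −∠Y = -84.89°
I = V/|Z| = 18.6/1.310 = 14.20 A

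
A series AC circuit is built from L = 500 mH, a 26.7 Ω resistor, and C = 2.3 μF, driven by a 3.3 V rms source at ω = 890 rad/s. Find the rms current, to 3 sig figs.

X_L = ωL = 445 Ω
X_C = 1/(ωC) = 489 Ω
Net reactance X = X_L − X_C = -43.5 Ω
Z = 26.7 − j43.5 Ω
|Z| = √(26.7² + 43.5²) = 51.1 Ω
I = V/|Z| = 3.3/51.1 = 64.6 mA

64.6 mA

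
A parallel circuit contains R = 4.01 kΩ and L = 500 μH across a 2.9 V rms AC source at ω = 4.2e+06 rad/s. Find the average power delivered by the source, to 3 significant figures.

X_L = ωL = 2100 Ω
Parallel: admittances add. Y = 1/R + 1/(jωL)
Y = (0.000249 − j0.000476) S
|Y| = 0.000538 S → |Z| = 1/|Y| = 1860 Ω, ∠Z = −∠Y = 62.4°
I = V/|Z| = 1.56 mA
P = VI cos φ = 2.9 × 0.00156 × cos(62.4°) = 2.10 mW

2.10 mW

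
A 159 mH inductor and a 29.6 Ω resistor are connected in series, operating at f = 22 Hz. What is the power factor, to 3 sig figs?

0.803

ω = 2πf = 138.2 rad/s
X_L = ωL = 22.0 Ω
Z = 29.6 + j22.0 Ω
|Z| = √(29.6² + 22.0²) = 36.9 Ω
∠Z = arctan(22.0/29.6) = 36.6°
cos φ = cos(36.6°) = 0.803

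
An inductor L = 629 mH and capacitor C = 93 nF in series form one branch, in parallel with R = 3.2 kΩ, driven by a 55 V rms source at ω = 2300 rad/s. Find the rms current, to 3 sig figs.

24.2 mA

X_L = ωL = 1450 Ω
X_C = 1/(ωC) = 4680 Ω
Branch 1: Z₁ = R = 3200 Ω
Branch 2 (series LC): Z₂ = j(X_L − X_C) = −j3230 Ω
Parallel: Z = Z₁Z₂/(Z₁+Z₂), |Z| = 2270 Ω, ∠Z = -44.7°
I = V/|Z| = 55/2270 = 24.2 mA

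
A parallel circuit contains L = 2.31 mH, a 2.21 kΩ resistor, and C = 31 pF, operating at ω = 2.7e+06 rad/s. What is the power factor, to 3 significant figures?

0.986

X_L = ωL = 6240 Ω
X_C = 1/(ωC) = 11900 Ω
Parallel: admittances add. Y = 1/R + 1/(jωL) + jωC
Y = (0.000452 − j7.66e-05) S
|Y| = 0.000459 S → |Z| = 1/|Y| = 2180 Ω, ∠Z = −∠Y = 9.61°
cos φ = cos(9.61°) = 0.986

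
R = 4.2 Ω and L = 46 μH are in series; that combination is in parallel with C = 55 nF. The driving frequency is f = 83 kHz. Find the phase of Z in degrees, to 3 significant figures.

59.0°

ω = 2πf = 521500 rad/s
X_L = ωL = 24.0 Ω
X_C = 1/(ωC) = 34.9 Ω
Branch 1 (R+jX_L): Z₁ = 4.20 + j24.0 Ω, |Z₁| = 24.4 Ω
Branch 2 (−jX_C): Z₂ = −j34.9 Ω
Parallel: Z = Z₁Z₂/(Z₁+Z₂), |Z| = 72.8 Ω, ∠Z = 59.0°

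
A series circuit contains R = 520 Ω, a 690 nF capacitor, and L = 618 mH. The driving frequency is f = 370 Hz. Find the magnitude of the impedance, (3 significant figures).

ω = 2πf = 2325 rad/s
X_L = ωL = 1440 Ω
X_C = 1/(ωC) = 623 Ω
Net reactance X = X_L − X_C = 813 Ω
Z = 520 + j813 Ω
|Z| = √(520² + 813²) = 965 Ω

965 Ω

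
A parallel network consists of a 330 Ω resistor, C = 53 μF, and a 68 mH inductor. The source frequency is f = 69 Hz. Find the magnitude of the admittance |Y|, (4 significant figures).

ω = 2πf = 433.5 rad/s
X_L = ωL = 29.48 Ω
X_C = 1/(ωC) = 43.52 Ω
Parallel: admittances add. Y = 1/R + 1/(jωL) + jωC
Y = (0.003030 − j0.01094) S
|Y| = 0.01135 S → |Z| = 1/|Y| = 88.07 Ω, ∠Z = −∠Y = 74.52°

11.35 mS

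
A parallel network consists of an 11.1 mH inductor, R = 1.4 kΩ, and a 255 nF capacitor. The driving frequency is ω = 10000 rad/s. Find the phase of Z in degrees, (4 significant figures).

X_L = ωL = 111.0 Ω
X_C = 1/(ωC) = 392.2 Ω
Parallel: admittances add. Y = 1/R + 1/(jωL) + jωC
Y = (0.0007143 − j0.006459) S
|Y| = 0.006498 S → |Z| = 1/|Y| = 153.9 Ω, ∠Z = −∠Y = 83.69°

83.69°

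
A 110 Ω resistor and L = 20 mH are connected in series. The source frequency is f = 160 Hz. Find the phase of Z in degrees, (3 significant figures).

ω = 2πf = 1005 rad/s
X_L = ωL = 20.1 Ω
Z = 110 + j20.1 Ω
|Z| = √(110² + 20.1²) = 112 Ω
∠Z = arctan(20.1/110) = 10.4°

10.4°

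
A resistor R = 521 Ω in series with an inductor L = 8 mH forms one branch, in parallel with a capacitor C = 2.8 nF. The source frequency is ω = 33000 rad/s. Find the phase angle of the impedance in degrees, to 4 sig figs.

24.05°

X_L = ωL = 264.0 Ω
X_C = 1/(ωC) = 10820 Ω
Branch 1 (R+jX_L): Z₁ = 521.0 + j264.0 Ω, |Z₁| = 584.1 Ω
Branch 2 (−jX_C): Z₂ = −j10820 Ω
Parallel: Z = Z₁Z₂/(Z₁+Z₂), |Z| = 597.9 Ω, ∠Z = 24.05°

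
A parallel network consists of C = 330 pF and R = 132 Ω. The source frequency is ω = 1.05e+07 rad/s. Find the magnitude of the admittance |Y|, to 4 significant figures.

X_C = 1/(ωC) = 288.6 Ω
Parallel: admittances add. Y = 1/R + jωC
Y = (0.007576 + j0.003465) S
|Y| = 0.008331 S → |Z| = 1/|Y| = 120.0 Ω, ∠Z = −∠Y = -24.58°

8.331 mS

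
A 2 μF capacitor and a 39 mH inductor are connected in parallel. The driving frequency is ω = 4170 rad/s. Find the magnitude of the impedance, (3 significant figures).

456 Ω

X_L = ωL = 163 Ω
X_C = 1/(ωC) = 120 Ω
Parallel: admittances add. Y = 1/(jωL) + jωC
Y = (0 + j0.00219) S
|Y| = 0.00219 S → |Z| = 1/|Y| = 456 Ω, ∠Z = −∠Y = -90.0°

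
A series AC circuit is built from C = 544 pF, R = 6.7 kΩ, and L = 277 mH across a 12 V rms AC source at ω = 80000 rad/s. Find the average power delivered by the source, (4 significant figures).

21.18 mW

X_L = ωL = 22160 Ω
X_C = 1/(ωC) = 22980 Ω
Net reactance X = X_L − X_C = -817.9 Ω
Z = 6700 − j817.9 Ω
|Z| = √(6700² + 817.9²) = 6750 Ω
∠Z = arctan(-817.9/6700) = -6.960°
I = V/|Z| = 1.778 mA
P = VI cos φ = 12 × 0.001778 × cos(-6.960°) = 21.18 mW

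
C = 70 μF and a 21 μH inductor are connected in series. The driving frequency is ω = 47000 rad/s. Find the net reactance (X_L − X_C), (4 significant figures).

0.6830 Ω

X_L = ωL = 0.9870 Ω
X_C = 1/(ωC) = 0.3040 Ω
X = 0.9870 − 0.3040 = 0.6830 Ω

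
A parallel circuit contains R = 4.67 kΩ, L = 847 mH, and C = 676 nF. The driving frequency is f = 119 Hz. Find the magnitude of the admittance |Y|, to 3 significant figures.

ω = 2πf = 747.7 rad/s
X_L = ωL = 633 Ω
X_C = 1/(ωC) = 1980 Ω
Parallel: admittances add. Y = 1/R + 1/(jωL) + jωC
Y = (0.000214 − j0.00107) S
|Y| = 0.00109 S → |Z| = 1/|Y| = 913 Ω, ∠Z = −∠Y = 78.7°

1.09 mS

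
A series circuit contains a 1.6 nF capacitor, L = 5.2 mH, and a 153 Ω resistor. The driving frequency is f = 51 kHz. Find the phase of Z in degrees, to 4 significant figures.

ω = 2πf = 320400 rad/s
X_L = ωL = 1666 Ω
X_C = 1/(ωC) = 1950 Ω
Net reactance X = X_L − X_C = -284.1 Ω
Z = 153.0 − j284.1 Ω
|Z| = √(153.0² + 284.1²) = 322.7 Ω
∠Z = arctan(-284.1/153.0) = -61.70°

-61.70°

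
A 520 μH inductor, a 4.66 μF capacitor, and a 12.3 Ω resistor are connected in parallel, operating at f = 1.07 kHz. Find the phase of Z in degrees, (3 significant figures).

ω = 2πf = 6723 rad/s
X_L = ωL = 3.50 Ω
X_C = 1/(ωC) = 31.9 Ω
Parallel: admittances add. Y = 1/R + 1/(jωL) + jωC
Y = (0.0813 − j0.255) S
|Y| = 0.267 S → |Z| = 1/|Y| = 3.74 Ω, ∠Z = −∠Y = 72.3°

72.3°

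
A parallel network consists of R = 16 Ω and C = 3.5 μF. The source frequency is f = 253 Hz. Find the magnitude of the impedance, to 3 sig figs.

15.9 Ω

ω = 2πf = 1590 rad/s
X_C = 1/(ωC) = 180 Ω
Parallel: admittances add. Y = 1/R + jωC
Y = (0.0625 + j0.00556) S
|Y| = 0.0627 S → |Z| = 1/|Y| = 15.9 Ω, ∠Z = −∠Y = -5.09°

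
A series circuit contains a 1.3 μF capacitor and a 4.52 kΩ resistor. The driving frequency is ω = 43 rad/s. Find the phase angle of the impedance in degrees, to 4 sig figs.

-75.82°

X_C = 1/(ωC) = 17890 Ω
Z = 4520 − j17890 Ω
|Z| = √(4520² + 17890²) = 18450 Ω
∠Z = arctan(-17890/4520) = -75.82°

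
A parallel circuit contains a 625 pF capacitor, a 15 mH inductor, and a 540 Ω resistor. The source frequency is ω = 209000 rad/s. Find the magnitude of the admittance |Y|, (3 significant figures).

X_L = ωL = 3140 Ω
X_C = 1/(ωC) = 7660 Ω
Parallel: admittances add. Y = 1/R + 1/(jωL) + jωC
Y = (0.00185 − j0.000188) S
|Y| = 0.00186 S → |Z| = 1/|Y| = 537 Ω, ∠Z = −∠Y = 5.81°

1.86 mS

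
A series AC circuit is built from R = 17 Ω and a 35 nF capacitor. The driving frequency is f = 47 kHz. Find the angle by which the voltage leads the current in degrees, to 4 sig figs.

ω = 2πf = 295300 rad/s
X_C = 1/(ωC) = 96.75 Ω
Z = 17.00 − j96.75 Ω
|Z| = √(17.00² + 96.75²) = 98.23 Ω
∠Z = arctan(-96.75/17.00) = -80.03°

-80.03°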